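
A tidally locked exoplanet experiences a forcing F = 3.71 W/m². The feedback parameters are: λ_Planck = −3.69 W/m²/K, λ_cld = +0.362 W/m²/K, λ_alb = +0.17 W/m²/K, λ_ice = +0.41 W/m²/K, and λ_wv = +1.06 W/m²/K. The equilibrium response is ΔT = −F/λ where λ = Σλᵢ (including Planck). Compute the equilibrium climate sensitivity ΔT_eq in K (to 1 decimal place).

2.2 K

Net feedback parameter λ = (−3.69) + (+0.362) + (+0.17) + (+0.41) + (+1.06) = -1.688 W/m²/K.
ΔT = −F/λ = −3.71/(-1.688) = 2.2 K.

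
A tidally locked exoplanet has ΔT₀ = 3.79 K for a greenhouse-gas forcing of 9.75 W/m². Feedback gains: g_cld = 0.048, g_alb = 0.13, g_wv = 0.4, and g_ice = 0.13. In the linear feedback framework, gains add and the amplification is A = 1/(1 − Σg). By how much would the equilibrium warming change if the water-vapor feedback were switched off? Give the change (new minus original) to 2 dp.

Original: g = 0.708, ΔT = 3.79/(1−0.708) = 12.9795 K.
Without water-vapor: g' = 0.308, ΔT' = 3.79/(1−0.308) = 5.4769 K.
Change = 5.4769 − 12.9795 = -7.50 K.

-7.50 K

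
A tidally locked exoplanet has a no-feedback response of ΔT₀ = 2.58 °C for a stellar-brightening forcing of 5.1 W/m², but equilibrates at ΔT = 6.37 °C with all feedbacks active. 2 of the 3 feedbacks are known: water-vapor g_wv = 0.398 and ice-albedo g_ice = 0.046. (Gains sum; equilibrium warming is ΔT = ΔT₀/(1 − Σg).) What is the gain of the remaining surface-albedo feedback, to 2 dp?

Amplification A = ΔT/ΔT₀ = 6.37/2.58 = 2.469.
Total gain g = 1 − 1/A = 1 − 1/2.469 = 0.595.
Known gains sum to 0.398 + 0.046 = 0.444.
g_alb = 0.595 − 0.444 = 0.15.

0.15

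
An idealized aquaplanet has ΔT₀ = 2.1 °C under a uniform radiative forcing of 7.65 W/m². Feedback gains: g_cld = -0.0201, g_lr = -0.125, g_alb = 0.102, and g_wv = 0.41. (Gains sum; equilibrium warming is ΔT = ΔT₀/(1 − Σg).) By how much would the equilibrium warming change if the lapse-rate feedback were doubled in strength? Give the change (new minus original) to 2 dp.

-0.55 °C

Original: g = 0.3669, ΔT = 2.1/(1−0.3669) = 3.3170 °C.
With doubled lapse-rate: g' = 0.2419, ΔT' = 2.1/(1−0.2419) = 2.7701 °C.
Change = 2.7701 − 3.3170 = -0.55 °C.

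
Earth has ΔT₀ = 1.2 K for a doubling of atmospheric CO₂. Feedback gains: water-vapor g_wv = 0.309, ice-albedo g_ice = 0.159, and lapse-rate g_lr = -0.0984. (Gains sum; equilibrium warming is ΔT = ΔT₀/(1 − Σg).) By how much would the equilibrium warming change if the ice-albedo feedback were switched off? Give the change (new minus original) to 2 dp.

Original: g = 0.3696, ΔT = 1.2/(1−0.3696) = 1.9036 K.
Without ice-albedo: g' = 0.2106, ΔT' = 1.2/(1−0.2106) = 1.5201 K.
Change = 1.5201 − 1.9036 = -0.38 K.

-0.38 K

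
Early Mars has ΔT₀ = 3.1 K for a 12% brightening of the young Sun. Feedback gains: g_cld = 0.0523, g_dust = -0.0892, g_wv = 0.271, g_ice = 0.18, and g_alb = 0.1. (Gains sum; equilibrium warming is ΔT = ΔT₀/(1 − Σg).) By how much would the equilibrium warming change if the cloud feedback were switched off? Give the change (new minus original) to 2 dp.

-0.62 K

Original: g = 0.5141, ΔT = 3.1/(1−0.5141) = 6.3799 K.
Without cloud: g' = 0.4618, ΔT' = 3.1/(1−0.4618) = 5.7599 K.
Change = 5.7599 − 6.3799 = -0.62 K.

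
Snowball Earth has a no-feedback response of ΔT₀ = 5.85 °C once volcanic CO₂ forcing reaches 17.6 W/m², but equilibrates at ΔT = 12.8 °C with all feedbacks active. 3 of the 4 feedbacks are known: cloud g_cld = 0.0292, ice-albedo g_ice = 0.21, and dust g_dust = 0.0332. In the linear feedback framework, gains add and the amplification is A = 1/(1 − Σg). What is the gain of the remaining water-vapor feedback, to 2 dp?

Amplification A = ΔT/ΔT₀ = 12.8/5.85 = 2.188.
Total gain g = 1 − 1/A = 1 − 1/2.188 = 0.543.
Known gains sum to 0.0292 + 0.21 + 0.0332 = 0.2724.
g_wv = 0.543 − 0.2724 = 0.27.

0.27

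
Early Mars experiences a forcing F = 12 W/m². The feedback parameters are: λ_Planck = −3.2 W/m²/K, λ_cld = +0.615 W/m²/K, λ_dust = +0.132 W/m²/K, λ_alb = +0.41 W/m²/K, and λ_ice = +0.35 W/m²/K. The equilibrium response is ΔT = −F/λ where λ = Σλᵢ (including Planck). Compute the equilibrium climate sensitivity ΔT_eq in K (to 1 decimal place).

7.1 K

Net feedback parameter λ = (−3.2) + (+0.615) + (+0.132) + (+0.41) + (+0.35) = -1.693 W/m²/K.
ΔT = −F/λ = −12/(-1.693) = 7.1 K.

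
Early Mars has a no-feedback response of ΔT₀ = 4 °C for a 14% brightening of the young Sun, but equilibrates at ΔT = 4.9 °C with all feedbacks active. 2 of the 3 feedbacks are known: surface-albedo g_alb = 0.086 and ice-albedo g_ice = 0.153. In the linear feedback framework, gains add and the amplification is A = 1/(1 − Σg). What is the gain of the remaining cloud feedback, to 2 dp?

Amplification A = ΔT/ΔT₀ = 4.9/4 = 1.225.
Total gain g = 1 − 1/A = 1 − 1/1.225 = 0.1837.
Known gains sum to 0.086 + 0.153 = 0.239.
g_cld = 0.1837 − 0.239 = -0.06.

-0.06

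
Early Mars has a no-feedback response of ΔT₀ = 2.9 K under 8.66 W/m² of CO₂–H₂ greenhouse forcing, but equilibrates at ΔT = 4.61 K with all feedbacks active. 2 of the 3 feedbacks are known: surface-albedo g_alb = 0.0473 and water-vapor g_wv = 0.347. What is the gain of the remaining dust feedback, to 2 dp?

Amplification A = ΔT/ΔT₀ = 4.61/2.9 = 1.59.
Total gain g = 1 − 1/A = 1 − 1/1.59 = 0.3711.
Known gains sum to 0.0473 + 0.347 = 0.3943.
g_dust = 0.3711 − 0.3943 = -0.02.

-0.02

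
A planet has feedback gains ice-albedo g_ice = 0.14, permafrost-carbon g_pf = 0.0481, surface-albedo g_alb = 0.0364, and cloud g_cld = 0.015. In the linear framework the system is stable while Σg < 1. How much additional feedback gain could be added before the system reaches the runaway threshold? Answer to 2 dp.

0.76

Current total gain = 0.14 + 0.0481 + 0.0364 + 0.015 = 0.2395.
Margin to runaway = 1 − 0.2395 = 0.76.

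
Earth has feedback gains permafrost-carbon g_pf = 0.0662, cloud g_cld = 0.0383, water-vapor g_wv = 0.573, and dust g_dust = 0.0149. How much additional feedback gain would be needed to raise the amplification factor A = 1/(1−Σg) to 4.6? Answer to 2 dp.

Current total gain = 0.6924.
Target gain for A = 4.6: g* = 1 − 1/4.6 = 0.7826.
Additional gain needed = 0.7826 − 0.6924 = 0.09.

0.09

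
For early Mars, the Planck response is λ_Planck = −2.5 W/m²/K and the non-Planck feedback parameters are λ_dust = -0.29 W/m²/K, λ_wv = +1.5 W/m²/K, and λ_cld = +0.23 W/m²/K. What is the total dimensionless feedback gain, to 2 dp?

0.58

Convert to gains: g_dust = -0.29/2.5 = -0.116; g_wv = 1.5/2.5 = 0.6; g_cld = 0.23/2.5 = 0.092.
Total gain g = 0.576.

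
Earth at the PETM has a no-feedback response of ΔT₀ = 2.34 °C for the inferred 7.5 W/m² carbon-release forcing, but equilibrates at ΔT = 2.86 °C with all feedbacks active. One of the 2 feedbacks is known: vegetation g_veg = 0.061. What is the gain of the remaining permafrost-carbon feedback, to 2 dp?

Amplification A = ΔT/ΔT₀ = 2.86/2.34 = 1.222.
Total gain g = 1 − 1/A = 1 − 1/1.222 = 0.1817.
The known gain is 0.061.
g_pf = 0.1817 − 0.061 = 0.12.

0.12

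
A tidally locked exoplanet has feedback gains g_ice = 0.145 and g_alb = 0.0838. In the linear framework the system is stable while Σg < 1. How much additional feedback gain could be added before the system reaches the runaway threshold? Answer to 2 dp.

0.77

Current total gain = 0.145 + 0.0838 = 0.2288.
Margin to runaway = 1 − 0.2288 = 0.77.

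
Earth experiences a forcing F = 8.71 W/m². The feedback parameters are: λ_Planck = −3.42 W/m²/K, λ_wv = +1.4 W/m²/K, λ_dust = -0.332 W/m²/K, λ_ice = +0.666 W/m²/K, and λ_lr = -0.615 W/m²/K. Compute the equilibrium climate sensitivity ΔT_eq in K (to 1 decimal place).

Net feedback parameter λ = (−3.42) + (+1.4) + (-0.332) + (+0.666) + (-0.615) = -2.301 W/m²/K.
ΔT = −F/λ = −8.71/(-2.301) = 3.8 K.

3.8 K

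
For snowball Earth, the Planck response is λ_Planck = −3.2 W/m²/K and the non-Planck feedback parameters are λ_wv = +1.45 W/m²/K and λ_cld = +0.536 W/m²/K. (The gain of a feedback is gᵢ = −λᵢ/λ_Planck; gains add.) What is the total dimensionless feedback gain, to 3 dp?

0.621

Convert to gains: g_wv = 1.45/3.2 = 0.4531; g_cld = 0.536/3.2 = 0.1675.
Total gain g = 0.6206.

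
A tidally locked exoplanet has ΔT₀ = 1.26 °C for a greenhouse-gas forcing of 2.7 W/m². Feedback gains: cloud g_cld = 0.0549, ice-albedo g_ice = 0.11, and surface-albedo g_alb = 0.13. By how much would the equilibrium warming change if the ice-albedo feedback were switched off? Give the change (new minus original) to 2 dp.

-0.24 °C

Original: g = 0.2949, ΔT = 1.26/(1−0.2949) = 1.7870 °C.
Without ice-albedo: g' = 0.1849, ΔT' = 1.26/(1−0.1849) = 1.5458 °C.
Change = 1.5458 − 1.7870 = -0.24 °C.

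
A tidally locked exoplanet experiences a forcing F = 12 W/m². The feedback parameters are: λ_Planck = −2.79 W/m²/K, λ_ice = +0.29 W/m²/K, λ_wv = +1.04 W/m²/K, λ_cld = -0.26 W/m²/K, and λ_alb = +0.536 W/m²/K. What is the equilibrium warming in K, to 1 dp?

Net feedback parameter λ = (−2.79) + (+0.29) + (+1.04) + (-0.26) + (+0.536) = -1.184 W/m²/K.
ΔT = −F/λ = −12/(-1.184) = 10.1 K.

10.1 K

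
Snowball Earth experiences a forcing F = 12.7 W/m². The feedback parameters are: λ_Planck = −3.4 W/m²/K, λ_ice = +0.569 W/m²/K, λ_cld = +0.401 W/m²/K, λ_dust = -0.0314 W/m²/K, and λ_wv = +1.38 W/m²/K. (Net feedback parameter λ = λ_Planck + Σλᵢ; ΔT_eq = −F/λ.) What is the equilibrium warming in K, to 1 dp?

11.7 K

Net feedback parameter λ = (−3.4) + (+0.569) + (+0.401) + (-0.0314) + (+1.38) = -1.0814 W/m²/K.
ΔT = −F/λ = −12.7/(-1.0814) = 11.7 K.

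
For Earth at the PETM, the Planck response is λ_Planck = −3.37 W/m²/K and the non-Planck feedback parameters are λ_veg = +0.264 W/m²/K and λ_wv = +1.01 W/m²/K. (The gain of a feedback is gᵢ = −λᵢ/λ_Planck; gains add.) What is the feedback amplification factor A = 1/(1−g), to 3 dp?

1.608

Convert to gains: g_veg = 0.264/3.37 = 0.07834; g_wv = 1.01/3.37 = 0.2997.
Total gain g = 0.37804.
A = 1/(1 − 0.37804) = 1.608.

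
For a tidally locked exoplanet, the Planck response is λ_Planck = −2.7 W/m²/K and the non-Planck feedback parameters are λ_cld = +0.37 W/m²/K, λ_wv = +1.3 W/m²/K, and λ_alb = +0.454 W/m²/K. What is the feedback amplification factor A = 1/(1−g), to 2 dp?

Convert to gains: g_cld = 0.37/2.7 = 0.137; g_wv = 1.3/2.7 = 0.4815; g_alb = 0.454/2.7 = 0.1681.
Total gain g = 0.7866.
A = 1/(1 − 0.7866) = 4.69.

4.69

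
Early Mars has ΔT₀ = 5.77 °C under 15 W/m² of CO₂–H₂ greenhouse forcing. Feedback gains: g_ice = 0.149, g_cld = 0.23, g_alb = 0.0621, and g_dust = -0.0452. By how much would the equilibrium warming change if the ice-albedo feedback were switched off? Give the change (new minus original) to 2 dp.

-1.89 °C

Original: g = 0.3959, ΔT = 5.77/(1−0.3959) = 9.5514 °C.
Without ice-albedo: g' = 0.2469, ΔT' = 5.77/(1−0.2469) = 7.6617 °C.
Change = 7.6617 − 9.5514 = -1.89 °C.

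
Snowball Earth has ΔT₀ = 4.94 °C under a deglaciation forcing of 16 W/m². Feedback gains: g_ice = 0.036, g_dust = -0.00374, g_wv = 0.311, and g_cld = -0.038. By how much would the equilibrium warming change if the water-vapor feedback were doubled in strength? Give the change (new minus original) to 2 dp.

Original: g = 0.30526, ΔT = 4.94/(1−0.30526) = 7.1106 °C.
With doubled water-vapor: g' = 0.61626, ΔT' = 4.94/(1−0.61626) = 12.8733 °C.
Change = 12.8733 − 7.1106 = 5.76 °C.

5.76 °C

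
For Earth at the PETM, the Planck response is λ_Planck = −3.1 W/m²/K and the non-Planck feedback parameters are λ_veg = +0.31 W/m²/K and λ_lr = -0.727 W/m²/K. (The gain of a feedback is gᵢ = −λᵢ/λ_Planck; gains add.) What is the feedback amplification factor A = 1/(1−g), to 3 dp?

Convert to gains: g_veg = 0.31/3.1 = 0.1; g_lr = -0.727/3.1 = -0.2345.
Total gain g = -0.1345.
A = 1/(1 + 0.1345) = 0.881.

0.881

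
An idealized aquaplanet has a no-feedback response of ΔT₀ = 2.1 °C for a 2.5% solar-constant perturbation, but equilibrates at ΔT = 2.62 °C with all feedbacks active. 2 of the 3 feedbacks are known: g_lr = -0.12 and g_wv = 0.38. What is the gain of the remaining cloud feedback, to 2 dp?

Amplification A = ΔT/ΔT₀ = 2.62/2.1 = 1.248.
Total gain g = 1 − 1/A = 1 − 1/1.248 = 0.1987.
Known gains sum to -0.12 + 0.38 = 0.26.
g_cld = 0.1987 − 0.26 = -0.06.

-0.06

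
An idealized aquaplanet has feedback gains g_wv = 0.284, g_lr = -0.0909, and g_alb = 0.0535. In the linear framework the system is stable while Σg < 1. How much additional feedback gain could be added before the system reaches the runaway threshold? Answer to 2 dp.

Current total gain = 0.284 − 0.0909 + 0.0535 = 0.2466.
Margin to runaway = 1 − 0.2466 = 0.75.

0.75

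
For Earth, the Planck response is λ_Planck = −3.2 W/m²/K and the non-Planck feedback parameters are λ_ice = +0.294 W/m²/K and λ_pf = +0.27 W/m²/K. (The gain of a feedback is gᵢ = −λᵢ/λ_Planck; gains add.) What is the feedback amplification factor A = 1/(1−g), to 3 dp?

1.214

Convert to gains: g_ice = 0.294/3.2 = 0.09187; g_pf = 0.27/3.2 = 0.08438.
Total gain g = 0.17625.
A = 1/(1 − 0.17625) = 1.214.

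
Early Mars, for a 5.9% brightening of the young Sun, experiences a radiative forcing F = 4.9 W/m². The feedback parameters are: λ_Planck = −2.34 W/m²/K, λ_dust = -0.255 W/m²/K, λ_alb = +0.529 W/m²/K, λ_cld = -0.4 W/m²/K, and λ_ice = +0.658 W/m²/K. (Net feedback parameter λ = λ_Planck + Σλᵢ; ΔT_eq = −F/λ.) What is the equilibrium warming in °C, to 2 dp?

Net feedback parameter λ = (−2.34) + (-0.255) + (+0.529) + (-0.4) + (+0.658) = -1.808 W/m²/K.
ΔT = −F/λ = −4.9/(-1.808) = 2.71 °C.

2.71 °C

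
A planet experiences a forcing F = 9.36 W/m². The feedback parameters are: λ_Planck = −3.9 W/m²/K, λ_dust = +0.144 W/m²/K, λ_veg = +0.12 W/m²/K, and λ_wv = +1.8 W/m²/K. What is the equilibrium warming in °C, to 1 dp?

5.1 °C

Net feedback parameter λ = (−3.9) + (+0.144) + (+0.12) + (+1.8) = -1.836 W/m²/K.
ΔT = −F/λ = −9.36/(-1.836) = 5.1 °C.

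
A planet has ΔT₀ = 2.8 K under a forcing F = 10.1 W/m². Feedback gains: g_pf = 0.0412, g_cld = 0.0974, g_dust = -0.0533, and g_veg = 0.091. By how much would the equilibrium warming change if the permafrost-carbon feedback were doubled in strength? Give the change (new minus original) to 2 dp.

0.18 K

Original: g = 0.1763, ΔT = 2.8/(1−0.1763) = 3.3993 K.
With doubled permafrost-carbon: g' = 0.2175, ΔT' = 2.8/(1−0.2175) = 3.5783 K.
Change = 3.5783 − 3.3993 = 0.18 K.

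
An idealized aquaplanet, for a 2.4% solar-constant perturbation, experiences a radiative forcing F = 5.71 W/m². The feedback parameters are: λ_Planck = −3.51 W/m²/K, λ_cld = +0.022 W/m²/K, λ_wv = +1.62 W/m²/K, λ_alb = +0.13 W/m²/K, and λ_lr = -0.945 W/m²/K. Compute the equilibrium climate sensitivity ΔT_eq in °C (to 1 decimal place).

2.1 °C

Net feedback parameter λ = (−3.51) + (+0.022) + (+1.62) + (+0.13) + (-0.945) = -2.683 W/m²/K.
ΔT = −F/λ = −5.71/(-2.683) = 2.1 °C.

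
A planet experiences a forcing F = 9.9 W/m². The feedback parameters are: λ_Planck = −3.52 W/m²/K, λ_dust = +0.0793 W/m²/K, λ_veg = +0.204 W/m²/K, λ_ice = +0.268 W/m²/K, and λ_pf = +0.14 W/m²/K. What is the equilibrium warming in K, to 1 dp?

Net feedback parameter λ = (−3.52) + (+0.0793) + (+0.204) + (+0.268) + (+0.14) = -2.8287 W/m²/K.
ΔT = −F/λ = −9.9/(-2.8287) = 3.5 K.

3.5 K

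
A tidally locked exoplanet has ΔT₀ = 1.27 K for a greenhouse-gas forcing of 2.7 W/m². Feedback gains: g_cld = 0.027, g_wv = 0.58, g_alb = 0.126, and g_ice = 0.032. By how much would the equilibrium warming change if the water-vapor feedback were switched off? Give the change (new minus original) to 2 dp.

-3.85 K

Original: g = 0.765, ΔT = 1.27/(1−0.765) = 5.4043 K.
Without water-vapor: g' = 0.185, ΔT' = 1.27/(1−0.185) = 1.5583 K.
Change = 1.5583 − 5.4043 = -3.85 K.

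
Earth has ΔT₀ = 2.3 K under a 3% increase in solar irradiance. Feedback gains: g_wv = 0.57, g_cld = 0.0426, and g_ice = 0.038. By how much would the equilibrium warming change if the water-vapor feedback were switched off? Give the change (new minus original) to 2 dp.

Original: g = 0.6506, ΔT = 2.3/(1−0.6506) = 6.5827 K.
Without water-vapor: g' = 0.0806, ΔT' = 2.3/(1−0.0806) = 2.5016 K.
Change = 2.5016 − 6.5827 = -4.08 K.

-4.08 K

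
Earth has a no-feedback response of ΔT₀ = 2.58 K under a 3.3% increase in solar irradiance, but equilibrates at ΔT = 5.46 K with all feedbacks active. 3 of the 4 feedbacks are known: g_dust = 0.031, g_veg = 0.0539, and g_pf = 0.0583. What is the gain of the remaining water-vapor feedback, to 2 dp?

Amplification A = ΔT/ΔT₀ = 5.46/2.58 = 2.116.
Total gain g = 1 − 1/A = 1 − 1/2.116 = 0.5274.
Known gains sum to 0.031 + 0.0539 + 0.0583 = 0.1432.
g_wv = 0.5274 − 0.1432 = 0.38.

0.38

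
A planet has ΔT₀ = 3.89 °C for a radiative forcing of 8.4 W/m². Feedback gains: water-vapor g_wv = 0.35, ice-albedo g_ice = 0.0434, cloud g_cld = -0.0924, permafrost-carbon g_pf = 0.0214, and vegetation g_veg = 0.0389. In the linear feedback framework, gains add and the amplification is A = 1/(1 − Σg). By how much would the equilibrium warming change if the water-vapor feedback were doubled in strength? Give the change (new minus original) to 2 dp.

7.38 °C

Original: g = 0.3613, ΔT = 3.89/(1−0.3613) = 6.0905 °C.
With doubled water-vapor: g' = 0.7113, ΔT' = 3.89/(1−0.7113) = 13.4742 °C.
Change = 13.4742 − 6.0905 = 7.38 °C.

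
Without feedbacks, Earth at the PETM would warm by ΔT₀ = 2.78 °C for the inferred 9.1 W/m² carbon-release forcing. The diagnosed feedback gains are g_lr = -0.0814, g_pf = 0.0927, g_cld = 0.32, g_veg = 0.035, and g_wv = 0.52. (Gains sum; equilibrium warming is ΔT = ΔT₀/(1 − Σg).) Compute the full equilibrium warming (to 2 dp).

Total gain g = -0.0814 + 0.0927 + 0.32 + 0.035 + 0.52 = 0.8863.
Amplification A = 1/(1 − 0.8863) = 8.795.
ΔT = 2.78 × 8.795 = 24.45 °C.

24.45 °C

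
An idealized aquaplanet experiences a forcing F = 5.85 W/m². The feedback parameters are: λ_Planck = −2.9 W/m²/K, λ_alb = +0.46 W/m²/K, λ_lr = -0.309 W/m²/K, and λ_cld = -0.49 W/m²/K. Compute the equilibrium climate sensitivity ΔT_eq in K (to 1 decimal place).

1.8 K

Net feedback parameter λ = (−2.9) + (+0.46) + (-0.309) + (-0.49) = -3.239 W/m²/K.
ΔT = −F/λ = −5.85/(-3.239) = 1.8 K.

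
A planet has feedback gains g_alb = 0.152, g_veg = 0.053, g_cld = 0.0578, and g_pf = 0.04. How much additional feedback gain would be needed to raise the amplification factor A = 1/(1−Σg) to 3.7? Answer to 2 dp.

0.43

Current total gain = 0.3028.
Target gain for A = 3.7: g* = 1 − 1/3.7 = 0.7297.
Additional gain needed = 0.7297 − 0.3028 = 0.43.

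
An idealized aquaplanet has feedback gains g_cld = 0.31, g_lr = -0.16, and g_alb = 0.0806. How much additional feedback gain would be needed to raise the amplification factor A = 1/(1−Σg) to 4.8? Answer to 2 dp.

Current total gain = 0.2306.
Target gain for A = 4.8: g* = 1 − 1/4.8 = 0.7917.
Additional gain needed = 0.7917 − 0.2306 = 0.56.

0.56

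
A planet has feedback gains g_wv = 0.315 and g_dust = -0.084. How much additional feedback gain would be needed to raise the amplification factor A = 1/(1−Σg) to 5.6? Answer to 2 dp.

0.59

Current total gain = 0.231.
Target gain for A = 5.6: g* = 1 − 1/5.6 = 0.8214.
Additional gain needed = 0.8214 − 0.231 = 0.59.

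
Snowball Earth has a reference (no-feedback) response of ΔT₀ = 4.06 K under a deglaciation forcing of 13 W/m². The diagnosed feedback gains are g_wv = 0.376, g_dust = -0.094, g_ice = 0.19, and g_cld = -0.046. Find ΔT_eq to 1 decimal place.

Total gain g = 0.376 − 0.094 + 0.19 − 0.046 = 0.426.
Amplification A = 1/(1 − 0.426) = 1.742.
ΔT = 4.06 × 1.742 = 7.1 K.

7.1 K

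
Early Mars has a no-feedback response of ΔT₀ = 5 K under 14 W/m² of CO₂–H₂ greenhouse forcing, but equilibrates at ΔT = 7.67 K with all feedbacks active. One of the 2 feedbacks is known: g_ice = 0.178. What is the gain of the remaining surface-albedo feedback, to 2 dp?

0.17

Amplification A = ΔT/ΔT₀ = 7.67/5 = 1.534.
Total gain g = 1 − 1/A = 1 − 1/1.534 = 0.3481.
The known gain is 0.178.
g_alb = 0.3481 − 0.178 = 0.17.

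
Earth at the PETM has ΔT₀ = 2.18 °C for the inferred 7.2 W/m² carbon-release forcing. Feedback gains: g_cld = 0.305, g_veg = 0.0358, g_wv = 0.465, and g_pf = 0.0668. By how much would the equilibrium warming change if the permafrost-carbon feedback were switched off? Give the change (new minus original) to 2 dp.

-5.89 °C

Original: g = 0.8726, ΔT = 2.18/(1−0.8726) = 17.1115 °C.
Without permafrost-carbon: g' = 0.8058, ΔT' = 2.18/(1−0.8058) = 11.2255 °C.
Change = 11.2255 − 17.1115 = -5.89 °C.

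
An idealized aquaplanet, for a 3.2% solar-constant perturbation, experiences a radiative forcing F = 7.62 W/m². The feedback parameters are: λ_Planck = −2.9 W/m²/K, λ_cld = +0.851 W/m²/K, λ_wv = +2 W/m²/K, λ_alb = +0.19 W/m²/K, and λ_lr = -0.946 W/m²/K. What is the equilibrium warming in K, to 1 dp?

Net feedback parameter λ = (−2.9) + (+0.851) + (+2) + (+0.19) + (-0.946) = -0.805 W/m²/K.
ΔT = −F/λ = −7.62/(-0.805) = 9.5 K.

9.5 K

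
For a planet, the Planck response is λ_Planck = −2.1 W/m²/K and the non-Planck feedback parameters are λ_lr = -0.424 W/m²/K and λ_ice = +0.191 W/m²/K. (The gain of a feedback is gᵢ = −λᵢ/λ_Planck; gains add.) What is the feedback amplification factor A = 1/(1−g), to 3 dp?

0.900

Convert to gains: g_lr = -0.424/2.1 = -0.2019; g_ice = 0.191/2.1 = 0.09095.
Total gain g = -0.11095.
A = 1/(1 + 0.11095) = 0.900.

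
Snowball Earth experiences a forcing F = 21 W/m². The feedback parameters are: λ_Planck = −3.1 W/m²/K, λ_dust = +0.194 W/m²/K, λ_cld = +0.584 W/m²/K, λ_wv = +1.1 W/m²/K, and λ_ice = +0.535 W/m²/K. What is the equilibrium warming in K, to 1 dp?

30.6 K

Net feedback parameter λ = (−3.1) + (+0.194) + (+0.584) + (+1.1) + (+0.535) = -0.687 W/m²/K.
ΔT = −F/λ = −21/(-0.687) = 30.6 K.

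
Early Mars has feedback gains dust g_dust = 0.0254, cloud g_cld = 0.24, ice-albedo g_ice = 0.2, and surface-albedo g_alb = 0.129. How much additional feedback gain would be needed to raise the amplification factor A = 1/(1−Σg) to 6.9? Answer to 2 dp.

Current total gain = 0.5944.
Target gain for A = 6.9: g* = 1 − 1/6.9 = 0.8551.
Additional gain needed = 0.8551 − 0.5944 = 0.26.

0.26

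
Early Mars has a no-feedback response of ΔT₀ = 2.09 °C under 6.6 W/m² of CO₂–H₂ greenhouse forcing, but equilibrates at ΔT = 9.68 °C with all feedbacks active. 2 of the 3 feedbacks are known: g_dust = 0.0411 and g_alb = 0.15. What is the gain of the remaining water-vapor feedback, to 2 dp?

Amplification A = ΔT/ΔT₀ = 9.68/2.09 = 4.632.
Total gain g = 1 − 1/A = 1 − 1/4.632 = 0.7841.
Known gains sum to 0.0411 + 0.15 = 0.1911.
g_wv = 0.7841 − 0.1911 = 0.59.

0.59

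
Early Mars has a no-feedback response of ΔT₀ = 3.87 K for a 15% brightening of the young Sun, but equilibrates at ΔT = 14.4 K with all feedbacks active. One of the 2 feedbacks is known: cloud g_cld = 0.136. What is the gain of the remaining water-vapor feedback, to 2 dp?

0.60

Amplification A = ΔT/ΔT₀ = 14.4/3.87 = 3.721.
Total gain g = 1 − 1/A = 1 − 1/3.721 = 0.7313.
The known gain is 0.136.
g_wv = 0.7313 − 0.136 = 0.60.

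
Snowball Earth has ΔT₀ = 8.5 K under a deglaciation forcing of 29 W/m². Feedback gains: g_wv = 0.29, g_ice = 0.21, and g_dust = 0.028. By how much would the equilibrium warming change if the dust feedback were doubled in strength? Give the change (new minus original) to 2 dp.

Original: g = 0.528, ΔT = 8.5/(1−0.528) = 18.0085 K.
With doubled dust: g' = 0.556, ΔT' = 8.5/(1−0.556) = 19.1441 K.
Change = 19.1441 − 18.0085 = 1.14 K.

1.14 K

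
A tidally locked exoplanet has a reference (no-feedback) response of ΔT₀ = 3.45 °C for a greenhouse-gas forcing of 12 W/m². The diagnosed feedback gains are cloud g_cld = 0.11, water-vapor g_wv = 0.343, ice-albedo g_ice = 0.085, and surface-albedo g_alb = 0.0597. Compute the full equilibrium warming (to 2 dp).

Total gain g = 0.11 + 0.343 + 0.085 + 0.0597 = 0.5977.
Amplification A = 1/(1 − 0.5977) = 2.486.
ΔT = 3.45 × 2.486 = 8.58 °C.

8.58 °C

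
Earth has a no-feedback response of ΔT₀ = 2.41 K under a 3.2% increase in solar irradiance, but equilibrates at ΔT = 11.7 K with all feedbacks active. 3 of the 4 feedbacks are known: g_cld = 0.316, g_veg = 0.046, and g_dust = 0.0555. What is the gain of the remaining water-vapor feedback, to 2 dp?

Amplification A = ΔT/ΔT₀ = 11.7/2.41 = 4.855.
Total gain g = 1 − 1/A = 1 − 1/4.855 = 0.794.
Known gains sum to 0.316 + 0.046 + 0.0555 = 0.4175.
g_wv = 0.794 − 0.4175 = 0.38.

0.38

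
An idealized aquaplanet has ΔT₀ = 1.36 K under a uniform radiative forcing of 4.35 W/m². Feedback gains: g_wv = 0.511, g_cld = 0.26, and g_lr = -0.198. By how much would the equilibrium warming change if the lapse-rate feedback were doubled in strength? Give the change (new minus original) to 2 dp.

Original: g = 0.573, ΔT = 1.36/(1−0.573) = 3.1850 K.
With doubled lapse-rate: g' = 0.375, ΔT' = 1.36/(1−0.375) = 2.1760 K.
Change = 2.1760 − 3.1850 = -1.01 K.

-1.01 K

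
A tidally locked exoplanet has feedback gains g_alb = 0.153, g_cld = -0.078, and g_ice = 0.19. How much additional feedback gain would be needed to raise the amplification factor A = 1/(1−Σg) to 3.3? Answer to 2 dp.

Current total gain = 0.265.
Target gain for A = 3.3: g* = 1 − 1/3.3 = 0.697.
Additional gain needed = 0.697 − 0.265 = 0.43.

0.43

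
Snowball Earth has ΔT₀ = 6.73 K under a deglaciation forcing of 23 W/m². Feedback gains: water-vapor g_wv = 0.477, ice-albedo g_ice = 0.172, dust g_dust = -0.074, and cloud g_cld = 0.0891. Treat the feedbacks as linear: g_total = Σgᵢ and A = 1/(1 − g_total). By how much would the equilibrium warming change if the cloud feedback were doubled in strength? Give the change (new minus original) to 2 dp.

7.23 K

Original: g = 0.6641, ΔT = 6.73/(1−0.6641) = 20.0357 K.
With doubled cloud: g' = 0.7532, ΔT' = 6.73/(1−0.7532) = 27.2690 K.
Change = 27.2690 − 20.0357 = 7.23 K.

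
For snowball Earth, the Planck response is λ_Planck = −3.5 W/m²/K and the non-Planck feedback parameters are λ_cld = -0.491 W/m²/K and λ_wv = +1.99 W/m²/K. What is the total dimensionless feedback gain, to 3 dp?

Convert to gains: g_cld = -0.491/3.5 = -0.1403; g_wv = 1.99/3.5 = 0.5686.
Total gain g = 0.4283.

0.428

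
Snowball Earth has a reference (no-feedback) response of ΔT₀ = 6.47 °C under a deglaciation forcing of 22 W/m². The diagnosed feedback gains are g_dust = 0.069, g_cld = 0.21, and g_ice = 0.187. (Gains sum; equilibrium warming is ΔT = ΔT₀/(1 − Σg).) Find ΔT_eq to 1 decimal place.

Total gain g = 0.069 + 0.21 + 0.187 = 0.466.
Amplification A = 1/(1 − 0.466) = 1.873.
ΔT = 6.47 × 1.873 = 12.1 °C.

12.1 °C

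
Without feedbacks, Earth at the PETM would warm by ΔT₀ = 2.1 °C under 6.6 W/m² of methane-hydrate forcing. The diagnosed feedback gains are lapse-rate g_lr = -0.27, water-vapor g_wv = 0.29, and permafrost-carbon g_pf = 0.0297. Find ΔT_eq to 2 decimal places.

Total gain g = -0.27 + 0.29 + 0.0297 = 0.0497.
Amplification A = 1/(1 − 0.0497) = 1.052.
ΔT = 2.1 × 1.052 = 2.21 °C.

2.21 °C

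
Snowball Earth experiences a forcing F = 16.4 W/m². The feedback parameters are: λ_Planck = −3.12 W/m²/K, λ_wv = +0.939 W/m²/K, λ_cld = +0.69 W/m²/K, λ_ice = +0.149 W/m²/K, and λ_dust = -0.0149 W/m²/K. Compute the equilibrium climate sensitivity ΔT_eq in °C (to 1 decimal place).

Net feedback parameter λ = (−3.12) + (+0.939) + (+0.69) + (+0.149) + (-0.0149) = -1.3569 W/m²/K.
ΔT = −F/λ = −16.4/(-1.3569) = 12.1 °C.

12.1 °C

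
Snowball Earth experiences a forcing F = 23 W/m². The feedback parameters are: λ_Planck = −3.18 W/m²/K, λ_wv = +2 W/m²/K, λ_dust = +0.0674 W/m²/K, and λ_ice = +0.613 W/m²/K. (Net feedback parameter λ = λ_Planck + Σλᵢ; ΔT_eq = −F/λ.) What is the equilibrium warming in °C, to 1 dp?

46.0 °C

Net feedback parameter λ = (−3.18) + (+2) + (+0.0674) + (+0.613) = -0.4996 W/m²/K.
ΔT = −F/λ = −23/(-0.4996) = 46.0 °C.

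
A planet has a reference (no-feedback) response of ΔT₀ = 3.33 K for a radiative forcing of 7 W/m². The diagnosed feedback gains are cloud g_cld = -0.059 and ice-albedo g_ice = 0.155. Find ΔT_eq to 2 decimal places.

3.68 K

Total gain g = -0.059 + 0.155 = 0.096.
Amplification A = 1/(1 − 0.096) = 1.106.
ΔT = 3.33 × 1.106 = 3.68 K.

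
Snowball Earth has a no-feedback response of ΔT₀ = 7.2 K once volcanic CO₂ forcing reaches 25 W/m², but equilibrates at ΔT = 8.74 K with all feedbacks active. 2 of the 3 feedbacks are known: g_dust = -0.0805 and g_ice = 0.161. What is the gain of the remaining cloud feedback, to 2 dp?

0.10

Amplification A = ΔT/ΔT₀ = 8.74/7.2 = 1.214.
Total gain g = 1 − 1/A = 1 − 1/1.214 = 0.1763.
Known gains sum to -0.0805 + 0.161 = 0.0805.
g_cld = 0.1763 − 0.0805 = 0.10.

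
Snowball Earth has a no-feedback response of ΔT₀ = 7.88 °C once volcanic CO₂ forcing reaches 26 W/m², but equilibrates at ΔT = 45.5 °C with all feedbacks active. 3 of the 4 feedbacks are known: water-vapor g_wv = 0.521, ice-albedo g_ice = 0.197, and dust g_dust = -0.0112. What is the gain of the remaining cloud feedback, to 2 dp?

Amplification A = ΔT/ΔT₀ = 45.5/7.88 = 5.774.
Total gain g = 1 − 1/A = 1 − 1/5.774 = 0.8268.
Known gains sum to 0.521 + 0.197 − 0.0112 = 0.7068.
g_cld = 0.8268 − 0.7068 = 0.12.

0.12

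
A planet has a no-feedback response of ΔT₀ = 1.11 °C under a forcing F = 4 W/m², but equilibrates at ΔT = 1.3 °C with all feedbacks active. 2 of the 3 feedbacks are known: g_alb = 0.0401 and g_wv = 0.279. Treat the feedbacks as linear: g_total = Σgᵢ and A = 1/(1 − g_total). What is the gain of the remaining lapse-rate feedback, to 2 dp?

-0.17

Amplification A = ΔT/ΔT₀ = 1.3/1.11 = 1.171.
Total gain g = 1 − 1/A = 1 − 1/1.171 = 0.146.
Known gains sum to 0.0401 + 0.279 = 0.3191.
g_lr = 0.146 − 0.3191 = -0.17.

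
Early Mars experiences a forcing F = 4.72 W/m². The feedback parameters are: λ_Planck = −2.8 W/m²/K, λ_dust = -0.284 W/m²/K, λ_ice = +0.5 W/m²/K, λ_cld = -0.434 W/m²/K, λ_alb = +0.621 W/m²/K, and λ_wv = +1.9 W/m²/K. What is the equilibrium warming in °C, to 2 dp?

9.50 °C

Net feedback parameter λ = (−2.8) + (-0.284) + (+0.5) + (-0.434) + (+0.621) + (+1.9) = -0.497 W/m²/K.
ΔT = −F/λ = −4.72/(-0.497) = 9.50 °C.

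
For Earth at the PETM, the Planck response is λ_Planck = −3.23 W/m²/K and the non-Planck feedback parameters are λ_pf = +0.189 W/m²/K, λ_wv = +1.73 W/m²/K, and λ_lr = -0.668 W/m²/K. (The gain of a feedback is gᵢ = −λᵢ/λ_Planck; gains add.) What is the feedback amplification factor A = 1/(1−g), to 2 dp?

Convert to gains: g_pf = 0.189/3.23 = 0.05851; g_wv = 1.73/3.23 = 0.5356; g_lr = -0.668/3.23 = -0.2068.
Total gain g = 0.38731.
A = 1/(1 − 0.38731) = 1.63.

1.63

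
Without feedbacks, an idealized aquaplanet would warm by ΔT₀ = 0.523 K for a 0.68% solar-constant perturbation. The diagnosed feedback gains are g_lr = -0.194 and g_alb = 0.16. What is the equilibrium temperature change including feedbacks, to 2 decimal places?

0.51 K

Total gain g = -0.194 + 0.16 = -0.034.
Amplification A = 1/(1 + 0.034) = 0.9671.
ΔT = 0.523 × 0.9671 = 0.51 K.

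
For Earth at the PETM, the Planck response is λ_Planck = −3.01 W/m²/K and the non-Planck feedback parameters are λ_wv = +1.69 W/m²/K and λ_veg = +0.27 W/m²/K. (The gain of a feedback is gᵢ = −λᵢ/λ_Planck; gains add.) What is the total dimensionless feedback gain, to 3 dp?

Convert to gains: g_wv = 1.69/3.01 = 0.5615; g_veg = 0.27/3.01 = 0.0897.
Total gain g = 0.6512.

0.651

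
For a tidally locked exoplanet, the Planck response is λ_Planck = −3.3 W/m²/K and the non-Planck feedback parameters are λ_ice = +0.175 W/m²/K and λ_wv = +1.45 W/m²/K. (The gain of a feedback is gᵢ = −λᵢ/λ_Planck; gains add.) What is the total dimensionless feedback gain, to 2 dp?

0.49

Convert to gains: g_ice = 0.175/3.3 = 0.05303; g_wv = 1.45/3.3 = 0.4394.
Total gain g = 0.49243.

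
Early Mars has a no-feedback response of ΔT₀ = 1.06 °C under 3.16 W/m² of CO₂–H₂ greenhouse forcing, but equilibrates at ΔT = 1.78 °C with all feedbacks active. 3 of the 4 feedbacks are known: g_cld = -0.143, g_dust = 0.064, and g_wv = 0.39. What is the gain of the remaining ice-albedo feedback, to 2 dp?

Amplification A = ΔT/ΔT₀ = 1.78/1.06 = 1.679.
Total gain g = 1 − 1/A = 1 − 1/1.679 = 0.4044.
Known gains sum to -0.143 + 0.064 + 0.39 = 0.311.
g_ice = 0.4044 − 0.311 = 0.09.

0.09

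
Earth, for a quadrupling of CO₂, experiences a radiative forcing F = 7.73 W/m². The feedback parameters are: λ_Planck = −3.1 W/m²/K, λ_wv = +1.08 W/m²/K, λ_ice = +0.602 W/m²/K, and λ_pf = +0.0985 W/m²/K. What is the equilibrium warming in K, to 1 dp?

5.9 K

Net feedback parameter λ = (−3.1) + (+1.08) + (+0.602) + (+0.0985) = -1.3195 W/m²/K.
ΔT = −F/λ = −7.73/(-1.3195) = 5.9 K.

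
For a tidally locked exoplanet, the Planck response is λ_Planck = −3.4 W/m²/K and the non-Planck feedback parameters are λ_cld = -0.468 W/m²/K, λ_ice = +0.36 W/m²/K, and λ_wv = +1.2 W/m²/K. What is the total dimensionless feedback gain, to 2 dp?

0.32

Convert to gains: g_cld = -0.468/3.4 = -0.1376; g_ice = 0.36/3.4 = 0.1059; g_wv = 1.2/3.4 = 0.3529.
Total gain g = 0.3212.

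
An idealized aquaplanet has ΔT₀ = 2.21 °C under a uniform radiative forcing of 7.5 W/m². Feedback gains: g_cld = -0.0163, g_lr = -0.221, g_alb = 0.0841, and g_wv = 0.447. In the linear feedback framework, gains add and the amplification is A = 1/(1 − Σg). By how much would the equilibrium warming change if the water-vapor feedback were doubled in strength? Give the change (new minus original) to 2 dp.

5.40 °C

Original: g = 0.2938, ΔT = 2.21/(1−0.2938) = 3.1294 °C.
With doubled water-vapor: g' = 0.7408, ΔT' = 2.21/(1−0.7408) = 8.5262 °C.
Change = 8.5262 − 3.1294 = 5.40 °C.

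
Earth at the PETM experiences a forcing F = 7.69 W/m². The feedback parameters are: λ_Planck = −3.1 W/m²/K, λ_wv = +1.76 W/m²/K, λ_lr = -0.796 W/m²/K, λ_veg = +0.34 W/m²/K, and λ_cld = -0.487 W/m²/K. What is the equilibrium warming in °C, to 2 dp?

Net feedback parameter λ = (−3.1) + (+1.76) + (-0.796) + (+0.34) + (-0.487) = -2.283 W/m²/K.
ΔT = −F/λ = −7.69/(-2.283) = 3.37 °C.

3.37 °C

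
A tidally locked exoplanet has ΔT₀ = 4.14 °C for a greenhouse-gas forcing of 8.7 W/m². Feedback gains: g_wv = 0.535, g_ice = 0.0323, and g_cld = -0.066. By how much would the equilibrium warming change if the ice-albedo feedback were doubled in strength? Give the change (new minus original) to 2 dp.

0.57 °C

Original: g = 0.5013, ΔT = 4.14/(1−0.5013) = 8.3016 °C.
With doubled ice-albedo: g' = 0.5336, ΔT' = 4.14/(1−0.5336) = 8.8765 °C.
Change = 8.8765 − 8.3016 = 0.57 °C.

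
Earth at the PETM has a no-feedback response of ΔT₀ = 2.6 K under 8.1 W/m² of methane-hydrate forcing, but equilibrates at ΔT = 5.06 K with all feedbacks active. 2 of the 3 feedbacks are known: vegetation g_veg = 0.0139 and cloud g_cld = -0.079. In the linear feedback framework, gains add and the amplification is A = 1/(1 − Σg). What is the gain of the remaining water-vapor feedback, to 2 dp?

0.55

Amplification A = ΔT/ΔT₀ = 5.06/2.6 = 1.946.
Total gain g = 1 − 1/A = 1 − 1/1.946 = 0.4861.
Known gains sum to 0.0139 − 0.079 = -0.0651.
g_wv = 0.4861 + 0.0651 = 0.55.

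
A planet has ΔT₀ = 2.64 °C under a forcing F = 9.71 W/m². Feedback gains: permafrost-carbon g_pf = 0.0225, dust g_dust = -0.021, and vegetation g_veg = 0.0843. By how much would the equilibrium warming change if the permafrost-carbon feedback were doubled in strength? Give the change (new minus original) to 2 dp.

Original: g = 0.0858, ΔT = 2.64/(1−0.0858) = 2.8878 °C.
With doubled permafrost-carbon: g' = 0.1083, ΔT' = 2.64/(1−0.1083) = 2.9606 °C.
Change = 2.9606 − 2.8878 = 0.07 °C.

0.07 °C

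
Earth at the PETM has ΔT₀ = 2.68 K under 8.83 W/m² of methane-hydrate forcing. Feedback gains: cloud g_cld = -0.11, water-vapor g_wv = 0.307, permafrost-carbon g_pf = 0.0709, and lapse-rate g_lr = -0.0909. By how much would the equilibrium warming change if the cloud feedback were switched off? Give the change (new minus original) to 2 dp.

0.50 K

Original: g = 0.177, ΔT = 2.68/(1−0.177) = 3.2564 K.
Without cloud: g' = 0.287, ΔT' = 2.68/(1−0.287) = 3.7588 K.
Change = 3.7588 − 3.2564 = 0.50 K.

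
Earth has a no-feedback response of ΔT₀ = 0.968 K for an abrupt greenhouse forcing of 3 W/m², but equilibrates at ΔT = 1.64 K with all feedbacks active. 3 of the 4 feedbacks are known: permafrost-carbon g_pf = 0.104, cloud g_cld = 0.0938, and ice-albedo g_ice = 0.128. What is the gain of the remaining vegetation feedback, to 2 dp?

Amplification A = ΔT/ΔT₀ = 1.64/0.968 = 1.694.
Total gain g = 1 − 1/A = 1 − 1/1.694 = 0.4097.
Known gains sum to 0.104 + 0.0938 + 0.128 = 0.3258.
g_veg = 0.4097 − 0.3258 = 0.08.

0.08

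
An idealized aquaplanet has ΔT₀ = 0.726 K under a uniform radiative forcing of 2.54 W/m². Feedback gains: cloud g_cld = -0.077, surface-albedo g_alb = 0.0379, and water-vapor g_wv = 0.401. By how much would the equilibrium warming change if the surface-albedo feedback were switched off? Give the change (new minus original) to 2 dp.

-0.06 K

Original: g = 0.3619, ΔT = 0.726/(1−0.3619) = 1.1378 K.
Without surface-albedo: g' = 0.324, ΔT' = 0.726/(1−0.324) = 1.0740 K.
Change = 1.0740 − 1.1378 = -0.06 K.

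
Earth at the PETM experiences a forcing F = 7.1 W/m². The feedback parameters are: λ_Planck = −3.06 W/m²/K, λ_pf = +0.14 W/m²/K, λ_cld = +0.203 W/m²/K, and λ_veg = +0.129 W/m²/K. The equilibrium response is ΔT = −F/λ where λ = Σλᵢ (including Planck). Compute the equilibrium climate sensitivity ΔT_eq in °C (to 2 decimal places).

2.74 °C

Net feedback parameter λ = (−3.06) + (+0.14) + (+0.203) + (+0.129) = -2.588 W/m²/K.
ΔT = −F/λ = −7.1/(-2.588) = 2.74 °C.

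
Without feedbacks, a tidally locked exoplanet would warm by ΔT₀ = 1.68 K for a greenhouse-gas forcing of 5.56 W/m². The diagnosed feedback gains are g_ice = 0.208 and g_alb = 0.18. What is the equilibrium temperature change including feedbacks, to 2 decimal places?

2.75 K

Total gain g = 0.208 + 0.18 = 0.388.
Amplification A = 1/(1 − 0.388) = 1.634.
ΔT = 1.68 × 1.634 = 2.75 K.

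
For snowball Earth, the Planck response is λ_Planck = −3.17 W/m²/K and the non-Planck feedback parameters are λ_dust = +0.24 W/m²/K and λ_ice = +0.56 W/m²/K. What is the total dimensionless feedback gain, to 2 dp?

0.25

Convert to gains: g_dust = 0.24/3.17 = 0.07571; g_ice = 0.56/3.17 = 0.1767.
Total gain g = 0.25241.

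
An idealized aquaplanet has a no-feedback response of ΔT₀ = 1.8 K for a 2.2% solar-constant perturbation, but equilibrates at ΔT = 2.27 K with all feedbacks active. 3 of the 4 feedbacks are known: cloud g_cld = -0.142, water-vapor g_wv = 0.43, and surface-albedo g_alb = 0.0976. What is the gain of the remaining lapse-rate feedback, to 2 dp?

Amplification A = ΔT/ΔT₀ = 2.27/1.8 = 1.261.
Total gain g = 1 − 1/A = 1 − 1/1.261 = 0.207.
Known gains sum to -0.142 + 0.43 + 0.0976 = 0.3856.
g_lr = 0.207 − 0.3856 = -0.18.

-0.18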